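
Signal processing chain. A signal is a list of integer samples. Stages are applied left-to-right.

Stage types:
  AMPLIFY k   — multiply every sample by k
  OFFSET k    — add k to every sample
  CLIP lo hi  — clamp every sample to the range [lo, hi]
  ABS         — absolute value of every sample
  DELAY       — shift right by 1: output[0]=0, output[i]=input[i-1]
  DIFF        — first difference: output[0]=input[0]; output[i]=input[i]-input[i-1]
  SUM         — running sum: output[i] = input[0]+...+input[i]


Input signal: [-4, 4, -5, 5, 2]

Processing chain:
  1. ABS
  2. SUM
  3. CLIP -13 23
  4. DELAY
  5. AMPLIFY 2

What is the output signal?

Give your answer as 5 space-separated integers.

Input: [-4, 4, -5, 5, 2]
Stage 1 (ABS): |-4|=4, |4|=4, |-5|=5, |5|=5, |2|=2 -> [4, 4, 5, 5, 2]
Stage 2 (SUM): sum[0..0]=4, sum[0..1]=8, sum[0..2]=13, sum[0..3]=18, sum[0..4]=20 -> [4, 8, 13, 18, 20]
Stage 3 (CLIP -13 23): clip(4,-13,23)=4, clip(8,-13,23)=8, clip(13,-13,23)=13, clip(18,-13,23)=18, clip(20,-13,23)=20 -> [4, 8, 13, 18, 20]
Stage 4 (DELAY): [0, 4, 8, 13, 18] = [0, 4, 8, 13, 18] -> [0, 4, 8, 13, 18]
Stage 5 (AMPLIFY 2): 0*2=0, 4*2=8, 8*2=16, 13*2=26, 18*2=36 -> [0, 8, 16, 26, 36]

Answer: 0 8 16 26 36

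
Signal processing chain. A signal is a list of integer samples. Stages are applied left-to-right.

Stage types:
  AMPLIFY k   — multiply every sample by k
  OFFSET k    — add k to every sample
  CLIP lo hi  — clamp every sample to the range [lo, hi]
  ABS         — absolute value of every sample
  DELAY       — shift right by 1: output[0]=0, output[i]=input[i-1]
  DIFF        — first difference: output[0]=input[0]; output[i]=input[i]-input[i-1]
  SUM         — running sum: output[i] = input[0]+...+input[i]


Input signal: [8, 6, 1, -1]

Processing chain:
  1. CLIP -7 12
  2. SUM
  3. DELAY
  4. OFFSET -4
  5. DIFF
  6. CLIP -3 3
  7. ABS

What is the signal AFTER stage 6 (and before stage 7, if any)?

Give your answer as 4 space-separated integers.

Answer: -3 3 3 1

Derivation:
Input: [8, 6, 1, -1]
Stage 1 (CLIP -7 12): clip(8,-7,12)=8, clip(6,-7,12)=6, clip(1,-7,12)=1, clip(-1,-7,12)=-1 -> [8, 6, 1, -1]
Stage 2 (SUM): sum[0..0]=8, sum[0..1]=14, sum[0..2]=15, sum[0..3]=14 -> [8, 14, 15, 14]
Stage 3 (DELAY): [0, 8, 14, 15] = [0, 8, 14, 15] -> [0, 8, 14, 15]
Stage 4 (OFFSET -4): 0+-4=-4, 8+-4=4, 14+-4=10, 15+-4=11 -> [-4, 4, 10, 11]
Stage 5 (DIFF): s[0]=-4, 4--4=8, 10-4=6, 11-10=1 -> [-4, 8, 6, 1]
Stage 6 (CLIP -3 3): clip(-4,-3,3)=-3, clip(8,-3,3)=3, clip(6,-3,3)=3, clip(1,-3,3)=1 -> [-3, 3, 3, 1]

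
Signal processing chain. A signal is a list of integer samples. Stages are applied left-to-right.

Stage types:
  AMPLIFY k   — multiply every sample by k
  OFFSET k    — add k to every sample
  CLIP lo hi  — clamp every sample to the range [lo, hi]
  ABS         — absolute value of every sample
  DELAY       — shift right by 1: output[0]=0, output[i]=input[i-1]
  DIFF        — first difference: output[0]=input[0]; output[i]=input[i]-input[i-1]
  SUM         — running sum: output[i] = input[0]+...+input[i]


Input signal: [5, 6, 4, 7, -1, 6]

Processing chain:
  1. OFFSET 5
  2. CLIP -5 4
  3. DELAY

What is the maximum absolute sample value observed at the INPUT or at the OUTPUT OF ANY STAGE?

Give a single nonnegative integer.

Answer: 12

Derivation:
Input: [5, 6, 4, 7, -1, 6] (max |s|=7)
Stage 1 (OFFSET 5): 5+5=10, 6+5=11, 4+5=9, 7+5=12, -1+5=4, 6+5=11 -> [10, 11, 9, 12, 4, 11] (max |s|=12)
Stage 2 (CLIP -5 4): clip(10,-5,4)=4, clip(11,-5,4)=4, clip(9,-5,4)=4, clip(12,-5,4)=4, clip(4,-5,4)=4, clip(11,-5,4)=4 -> [4, 4, 4, 4, 4, 4] (max |s|=4)
Stage 3 (DELAY): [0, 4, 4, 4, 4, 4] = [0, 4, 4, 4, 4, 4] -> [0, 4, 4, 4, 4, 4] (max |s|=4)
Overall max amplitude: 12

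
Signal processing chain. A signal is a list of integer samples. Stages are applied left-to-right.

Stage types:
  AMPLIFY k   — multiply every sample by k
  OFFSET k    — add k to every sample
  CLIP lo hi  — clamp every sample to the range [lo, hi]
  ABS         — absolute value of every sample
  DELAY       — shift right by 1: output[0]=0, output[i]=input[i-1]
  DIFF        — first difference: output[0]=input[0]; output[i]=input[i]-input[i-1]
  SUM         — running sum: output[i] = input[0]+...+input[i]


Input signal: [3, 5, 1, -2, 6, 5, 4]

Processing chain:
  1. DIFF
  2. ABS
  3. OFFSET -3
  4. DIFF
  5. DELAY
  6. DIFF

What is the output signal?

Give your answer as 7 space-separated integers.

Answer: 0 0 -1 3 -3 6 -12

Derivation:
Input: [3, 5, 1, -2, 6, 5, 4]
Stage 1 (DIFF): s[0]=3, 5-3=2, 1-5=-4, -2-1=-3, 6--2=8, 5-6=-1, 4-5=-1 -> [3, 2, -4, -3, 8, -1, -1]
Stage 2 (ABS): |3|=3, |2|=2, |-4|=4, |-3|=3, |8|=8, |-1|=1, |-1|=1 -> [3, 2, 4, 3, 8, 1, 1]
Stage 3 (OFFSET -3): 3+-3=0, 2+-3=-1, 4+-3=1, 3+-3=0, 8+-3=5, 1+-3=-2, 1+-3=-2 -> [0, -1, 1, 0, 5, -2, -2]
Stage 4 (DIFF): s[0]=0, -1-0=-1, 1--1=2, 0-1=-1, 5-0=5, -2-5=-7, -2--2=0 -> [0, -1, 2, -1, 5, -7, 0]
Stage 5 (DELAY): [0, 0, -1, 2, -1, 5, -7] = [0, 0, -1, 2, -1, 5, -7] -> [0, 0, -1, 2, -1, 5, -7]
Stage 6 (DIFF): s[0]=0, 0-0=0, -1-0=-1, 2--1=3, -1-2=-3, 5--1=6, -7-5=-12 -> [0, 0, -1, 3, -3, 6, -12]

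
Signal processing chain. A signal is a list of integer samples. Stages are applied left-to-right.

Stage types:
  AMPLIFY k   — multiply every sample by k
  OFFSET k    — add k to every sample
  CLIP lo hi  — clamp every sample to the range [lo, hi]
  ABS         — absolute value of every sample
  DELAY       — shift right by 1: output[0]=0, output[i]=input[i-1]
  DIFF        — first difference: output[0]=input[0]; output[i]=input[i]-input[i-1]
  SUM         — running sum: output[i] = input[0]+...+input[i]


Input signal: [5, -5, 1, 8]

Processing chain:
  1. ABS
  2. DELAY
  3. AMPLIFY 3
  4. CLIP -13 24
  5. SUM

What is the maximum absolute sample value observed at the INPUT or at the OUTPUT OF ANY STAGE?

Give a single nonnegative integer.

Answer: 33

Derivation:
Input: [5, -5, 1, 8] (max |s|=8)
Stage 1 (ABS): |5|=5, |-5|=5, |1|=1, |8|=8 -> [5, 5, 1, 8] (max |s|=8)
Stage 2 (DELAY): [0, 5, 5, 1] = [0, 5, 5, 1] -> [0, 5, 5, 1] (max |s|=5)
Stage 3 (AMPLIFY 3): 0*3=0, 5*3=15, 5*3=15, 1*3=3 -> [0, 15, 15, 3] (max |s|=15)
Stage 4 (CLIP -13 24): clip(0,-13,24)=0, clip(15,-13,24)=15, clip(15,-13,24)=15, clip(3,-13,24)=3 -> [0, 15, 15, 3] (max |s|=15)
Stage 5 (SUM): sum[0..0]=0, sum[0..1]=15, sum[0..2]=30, sum[0..3]=33 -> [0, 15, 30, 33] (max |s|=33)
Overall max amplitude: 33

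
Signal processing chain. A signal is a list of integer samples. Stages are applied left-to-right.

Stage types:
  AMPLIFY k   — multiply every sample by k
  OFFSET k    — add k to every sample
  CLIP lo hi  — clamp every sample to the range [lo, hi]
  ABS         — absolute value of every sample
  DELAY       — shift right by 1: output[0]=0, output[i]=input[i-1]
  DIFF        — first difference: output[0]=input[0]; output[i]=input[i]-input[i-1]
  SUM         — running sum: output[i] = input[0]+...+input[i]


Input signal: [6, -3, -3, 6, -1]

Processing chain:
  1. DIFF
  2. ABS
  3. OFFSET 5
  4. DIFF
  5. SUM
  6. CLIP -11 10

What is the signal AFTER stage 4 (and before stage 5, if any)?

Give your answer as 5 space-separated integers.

Input: [6, -3, -3, 6, -1]
Stage 1 (DIFF): s[0]=6, -3-6=-9, -3--3=0, 6--3=9, -1-6=-7 -> [6, -9, 0, 9, -7]
Stage 2 (ABS): |6|=6, |-9|=9, |0|=0, |9|=9, |-7|=7 -> [6, 9, 0, 9, 7]
Stage 3 (OFFSET 5): 6+5=11, 9+5=14, 0+5=5, 9+5=14, 7+5=12 -> [11, 14, 5, 14, 12]
Stage 4 (DIFF): s[0]=11, 14-11=3, 5-14=-9, 14-5=9, 12-14=-2 -> [11, 3, -9, 9, -2]

Answer: 11 3 -9 9 -2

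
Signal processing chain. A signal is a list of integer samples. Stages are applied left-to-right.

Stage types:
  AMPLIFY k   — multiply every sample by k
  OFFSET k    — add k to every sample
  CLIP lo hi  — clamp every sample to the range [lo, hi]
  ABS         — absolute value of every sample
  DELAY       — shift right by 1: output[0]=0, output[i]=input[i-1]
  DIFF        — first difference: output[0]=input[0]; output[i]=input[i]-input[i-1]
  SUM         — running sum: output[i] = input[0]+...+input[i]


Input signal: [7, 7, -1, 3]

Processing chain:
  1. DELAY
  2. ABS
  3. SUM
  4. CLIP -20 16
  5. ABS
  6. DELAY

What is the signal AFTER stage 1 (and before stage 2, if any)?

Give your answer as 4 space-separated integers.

Input: [7, 7, -1, 3]
Stage 1 (DELAY): [0, 7, 7, -1] = [0, 7, 7, -1] -> [0, 7, 7, -1]

Answer: 0 7 7 -1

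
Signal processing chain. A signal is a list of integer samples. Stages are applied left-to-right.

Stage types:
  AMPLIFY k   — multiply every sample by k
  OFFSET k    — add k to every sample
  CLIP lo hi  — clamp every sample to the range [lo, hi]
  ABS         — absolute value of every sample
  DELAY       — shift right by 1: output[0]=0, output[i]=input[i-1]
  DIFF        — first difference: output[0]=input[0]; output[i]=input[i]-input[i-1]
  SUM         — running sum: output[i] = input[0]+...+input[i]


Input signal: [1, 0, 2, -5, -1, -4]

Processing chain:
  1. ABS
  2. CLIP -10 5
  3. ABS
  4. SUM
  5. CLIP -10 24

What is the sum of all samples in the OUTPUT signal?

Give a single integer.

Input: [1, 0, 2, -5, -1, -4]
Stage 1 (ABS): |1|=1, |0|=0, |2|=2, |-5|=5, |-1|=1, |-4|=4 -> [1, 0, 2, 5, 1, 4]
Stage 2 (CLIP -10 5): clip(1,-10,5)=1, clip(0,-10,5)=0, clip(2,-10,5)=2, clip(5,-10,5)=5, clip(1,-10,5)=1, clip(4,-10,5)=4 -> [1, 0, 2, 5, 1, 4]
Stage 3 (ABS): |1|=1, |0|=0, |2|=2, |5|=5, |1|=1, |4|=4 -> [1, 0, 2, 5, 1, 4]
Stage 4 (SUM): sum[0..0]=1, sum[0..1]=1, sum[0..2]=3, sum[0..3]=8, sum[0..4]=9, sum[0..5]=13 -> [1, 1, 3, 8, 9, 13]
Stage 5 (CLIP -10 24): clip(1,-10,24)=1, clip(1,-10,24)=1, clip(3,-10,24)=3, clip(8,-10,24)=8, clip(9,-10,24)=9, clip(13,-10,24)=13 -> [1, 1, 3, 8, 9, 13]
Output sum: 35

Answer: 35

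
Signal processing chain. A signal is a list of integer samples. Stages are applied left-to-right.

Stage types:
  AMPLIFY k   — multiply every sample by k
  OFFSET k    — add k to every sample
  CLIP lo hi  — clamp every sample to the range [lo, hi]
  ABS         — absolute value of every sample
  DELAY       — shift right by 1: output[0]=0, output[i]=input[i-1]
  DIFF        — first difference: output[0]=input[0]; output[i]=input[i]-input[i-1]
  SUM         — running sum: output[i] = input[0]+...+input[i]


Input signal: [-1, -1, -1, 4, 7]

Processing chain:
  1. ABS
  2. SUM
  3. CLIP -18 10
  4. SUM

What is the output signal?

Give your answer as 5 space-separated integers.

Input: [-1, -1, -1, 4, 7]
Stage 1 (ABS): |-1|=1, |-1|=1, |-1|=1, |4|=4, |7|=7 -> [1, 1, 1, 4, 7]
Stage 2 (SUM): sum[0..0]=1, sum[0..1]=2, sum[0..2]=3, sum[0..3]=7, sum[0..4]=14 -> [1, 2, 3, 7, 14]
Stage 3 (CLIP -18 10): clip(1,-18,10)=1, clip(2,-18,10)=2, clip(3,-18,10)=3, clip(7,-18,10)=7, clip(14,-18,10)=10 -> [1, 2, 3, 7, 10]
Stage 4 (SUM): sum[0..0]=1, sum[0..1]=3, sum[0..2]=6, sum[0..3]=13, sum[0..4]=23 -> [1, 3, 6, 13, 23]

Answer: 1 3 6 13 23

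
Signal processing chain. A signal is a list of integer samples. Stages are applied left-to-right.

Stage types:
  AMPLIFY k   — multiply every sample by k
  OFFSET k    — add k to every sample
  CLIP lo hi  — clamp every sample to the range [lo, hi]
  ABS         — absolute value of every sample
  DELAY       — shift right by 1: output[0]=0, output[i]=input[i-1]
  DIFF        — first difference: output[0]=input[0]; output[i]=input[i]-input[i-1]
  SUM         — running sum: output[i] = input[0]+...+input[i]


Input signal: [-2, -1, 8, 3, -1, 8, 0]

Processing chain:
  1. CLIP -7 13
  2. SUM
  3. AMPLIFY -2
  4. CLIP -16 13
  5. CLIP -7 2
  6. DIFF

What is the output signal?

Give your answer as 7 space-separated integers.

Input: [-2, -1, 8, 3, -1, 8, 0]
Stage 1 (CLIP -7 13): clip(-2,-7,13)=-2, clip(-1,-7,13)=-1, clip(8,-7,13)=8, clip(3,-7,13)=3, clip(-1,-7,13)=-1, clip(8,-7,13)=8, clip(0,-7,13)=0 -> [-2, -1, 8, 3, -1, 8, 0]
Stage 2 (SUM): sum[0..0]=-2, sum[0..1]=-3, sum[0..2]=5, sum[0..3]=8, sum[0..4]=7, sum[0..5]=15, sum[0..6]=15 -> [-2, -3, 5, 8, 7, 15, 15]
Stage 3 (AMPLIFY -2): -2*-2=4, -3*-2=6, 5*-2=-10, 8*-2=-16, 7*-2=-14, 15*-2=-30, 15*-2=-30 -> [4, 6, -10, -16, -14, -30, -30]
Stage 4 (CLIP -16 13): clip(4,-16,13)=4, clip(6,-16,13)=6, clip(-10,-16,13)=-10, clip(-16,-16,13)=-16, clip(-14,-16,13)=-14, clip(-30,-16,13)=-16, clip(-30,-16,13)=-16 -> [4, 6, -10, -16, -14, -16, -16]
Stage 5 (CLIP -7 2): clip(4,-7,2)=2, clip(6,-7,2)=2, clip(-10,-7,2)=-7, clip(-16,-7,2)=-7, clip(-14,-7,2)=-7, clip(-16,-7,2)=-7, clip(-16,-7,2)=-7 -> [2, 2, -7, -7, -7, -7, -7]
Stage 6 (DIFF): s[0]=2, 2-2=0, -7-2=-9, -7--7=0, -7--7=0, -7--7=0, -7--7=0 -> [2, 0, -9, 0, 0, 0, 0]

Answer: 2 0 -9 0 0 0 0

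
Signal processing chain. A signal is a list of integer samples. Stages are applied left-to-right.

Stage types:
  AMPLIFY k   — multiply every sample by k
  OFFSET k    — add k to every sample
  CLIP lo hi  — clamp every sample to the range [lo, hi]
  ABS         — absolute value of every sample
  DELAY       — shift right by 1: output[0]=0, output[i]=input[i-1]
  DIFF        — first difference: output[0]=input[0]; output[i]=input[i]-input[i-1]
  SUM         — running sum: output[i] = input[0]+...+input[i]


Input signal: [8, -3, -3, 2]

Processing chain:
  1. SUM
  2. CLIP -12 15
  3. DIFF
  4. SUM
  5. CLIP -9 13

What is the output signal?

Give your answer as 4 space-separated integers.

Input: [8, -3, -3, 2]
Stage 1 (SUM): sum[0..0]=8, sum[0..1]=5, sum[0..2]=2, sum[0..3]=4 -> [8, 5, 2, 4]
Stage 2 (CLIP -12 15): clip(8,-12,15)=8, clip(5,-12,15)=5, clip(2,-12,15)=2, clip(4,-12,15)=4 -> [8, 5, 2, 4]
Stage 3 (DIFF): s[0]=8, 5-8=-3, 2-5=-3, 4-2=2 -> [8, -3, -3, 2]
Stage 4 (SUM): sum[0..0]=8, sum[0..1]=5, sum[0..2]=2, sum[0..3]=4 -> [8, 5, 2, 4]
Stage 5 (CLIP -9 13): clip(8,-9,13)=8, clip(5,-9,13)=5, clip(2,-9,13)=2, clip(4,-9,13)=4 -> [8, 5, 2, 4]

Answer: 8 5 2 4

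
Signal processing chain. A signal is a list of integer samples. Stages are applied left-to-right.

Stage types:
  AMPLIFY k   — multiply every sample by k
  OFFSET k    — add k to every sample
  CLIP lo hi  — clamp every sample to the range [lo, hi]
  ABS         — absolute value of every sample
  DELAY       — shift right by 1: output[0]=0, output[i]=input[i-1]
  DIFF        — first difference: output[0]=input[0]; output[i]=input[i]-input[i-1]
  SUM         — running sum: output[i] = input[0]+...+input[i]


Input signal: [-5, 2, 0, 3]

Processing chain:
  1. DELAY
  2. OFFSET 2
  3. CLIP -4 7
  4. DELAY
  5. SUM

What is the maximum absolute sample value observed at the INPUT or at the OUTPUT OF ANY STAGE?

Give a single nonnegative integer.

Answer: 5

Derivation:
Input: [-5, 2, 0, 3] (max |s|=5)
Stage 1 (DELAY): [0, -5, 2, 0] = [0, -5, 2, 0] -> [0, -5, 2, 0] (max |s|=5)
Stage 2 (OFFSET 2): 0+2=2, -5+2=-3, 2+2=4, 0+2=2 -> [2, -3, 4, 2] (max |s|=4)
Stage 3 (CLIP -4 7): clip(2,-4,7)=2, clip(-3,-4,7)=-3, clip(4,-4,7)=4, clip(2,-4,7)=2 -> [2, -3, 4, 2] (max |s|=4)
Stage 4 (DELAY): [0, 2, -3, 4] = [0, 2, -3, 4] -> [0, 2, -3, 4] (max |s|=4)
Stage 5 (SUM): sum[0..0]=0, sum[0..1]=2, sum[0..2]=-1, sum[0..3]=3 -> [0, 2, -1, 3] (max |s|=3)
Overall max amplitude: 5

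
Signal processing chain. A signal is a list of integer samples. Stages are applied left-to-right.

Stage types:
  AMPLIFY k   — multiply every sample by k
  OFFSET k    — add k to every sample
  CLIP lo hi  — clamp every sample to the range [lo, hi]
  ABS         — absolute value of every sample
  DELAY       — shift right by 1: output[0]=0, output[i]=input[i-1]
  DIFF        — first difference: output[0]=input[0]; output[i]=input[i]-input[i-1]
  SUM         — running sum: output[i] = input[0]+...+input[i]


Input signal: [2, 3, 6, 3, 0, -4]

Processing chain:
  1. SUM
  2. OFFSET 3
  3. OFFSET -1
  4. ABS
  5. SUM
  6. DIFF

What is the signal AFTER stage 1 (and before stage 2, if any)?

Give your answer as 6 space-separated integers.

Answer: 2 5 11 14 14 10

Derivation:
Input: [2, 3, 6, 3, 0, -4]
Stage 1 (SUM): sum[0..0]=2, sum[0..1]=5, sum[0..2]=11, sum[0..3]=14, sum[0..4]=14, sum[0..5]=10 -> [2, 5, 11, 14, 14, 10]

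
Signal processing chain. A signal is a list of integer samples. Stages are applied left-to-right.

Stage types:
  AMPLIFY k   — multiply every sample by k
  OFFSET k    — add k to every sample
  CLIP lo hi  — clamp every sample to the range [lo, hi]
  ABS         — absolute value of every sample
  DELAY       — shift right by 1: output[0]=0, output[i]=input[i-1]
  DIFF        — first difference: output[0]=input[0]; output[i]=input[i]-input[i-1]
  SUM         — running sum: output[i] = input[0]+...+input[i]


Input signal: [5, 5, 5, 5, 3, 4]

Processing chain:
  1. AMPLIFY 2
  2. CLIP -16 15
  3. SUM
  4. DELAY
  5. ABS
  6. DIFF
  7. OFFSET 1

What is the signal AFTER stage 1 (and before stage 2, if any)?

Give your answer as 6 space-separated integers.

Answer: 10 10 10 10 6 8

Derivation:
Input: [5, 5, 5, 5, 3, 4]
Stage 1 (AMPLIFY 2): 5*2=10, 5*2=10, 5*2=10, 5*2=10, 3*2=6, 4*2=8 -> [10, 10, 10, 10, 6, 8]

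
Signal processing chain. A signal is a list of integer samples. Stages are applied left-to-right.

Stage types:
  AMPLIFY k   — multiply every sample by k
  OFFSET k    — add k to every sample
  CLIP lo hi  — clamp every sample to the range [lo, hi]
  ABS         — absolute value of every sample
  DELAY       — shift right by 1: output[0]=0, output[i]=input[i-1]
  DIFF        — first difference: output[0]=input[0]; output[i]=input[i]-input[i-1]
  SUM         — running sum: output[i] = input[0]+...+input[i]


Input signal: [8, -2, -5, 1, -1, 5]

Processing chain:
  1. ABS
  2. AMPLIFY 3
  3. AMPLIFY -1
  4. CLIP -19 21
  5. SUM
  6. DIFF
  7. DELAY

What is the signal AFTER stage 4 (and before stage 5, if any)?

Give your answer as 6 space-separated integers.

Answer: -19 -6 -15 -3 -3 -15

Derivation:
Input: [8, -2, -5, 1, -1, 5]
Stage 1 (ABS): |8|=8, |-2|=2, |-5|=5, |1|=1, |-1|=1, |5|=5 -> [8, 2, 5, 1, 1, 5]
Stage 2 (AMPLIFY 3): 8*3=24, 2*3=6, 5*3=15, 1*3=3, 1*3=3, 5*3=15 -> [24, 6, 15, 3, 3, 15]
Stage 3 (AMPLIFY -1): 24*-1=-24, 6*-1=-6, 15*-1=-15, 3*-1=-3, 3*-1=-3, 15*-1=-15 -> [-24, -6, -15, -3, -3, -15]
Stage 4 (CLIP -19 21): clip(-24,-19,21)=-19, clip(-6,-19,21)=-6, clip(-15,-19,21)=-15, clip(-3,-19,21)=-3, clip(-3,-19,21)=-3, clip(-15,-19,21)=-15 -> [-19, -6, -15, -3, -3, -15]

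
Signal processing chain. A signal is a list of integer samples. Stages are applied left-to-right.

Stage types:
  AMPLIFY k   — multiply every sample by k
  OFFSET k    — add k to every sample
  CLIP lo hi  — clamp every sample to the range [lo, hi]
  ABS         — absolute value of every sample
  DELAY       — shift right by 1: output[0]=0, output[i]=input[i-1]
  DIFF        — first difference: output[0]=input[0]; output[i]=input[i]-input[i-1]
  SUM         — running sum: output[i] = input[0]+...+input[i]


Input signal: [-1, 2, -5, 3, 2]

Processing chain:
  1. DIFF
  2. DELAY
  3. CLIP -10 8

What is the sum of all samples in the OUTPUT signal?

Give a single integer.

Input: [-1, 2, -5, 3, 2]
Stage 1 (DIFF): s[0]=-1, 2--1=3, -5-2=-7, 3--5=8, 2-3=-1 -> [-1, 3, -7, 8, -1]
Stage 2 (DELAY): [0, -1, 3, -7, 8] = [0, -1, 3, -7, 8] -> [0, -1, 3, -7, 8]
Stage 3 (CLIP -10 8): clip(0,-10,8)=0, clip(-1,-10,8)=-1, clip(3,-10,8)=3, clip(-7,-10,8)=-7, clip(8,-10,8)=8 -> [0, -1, 3, -7, 8]
Output sum: 3

Answer: 3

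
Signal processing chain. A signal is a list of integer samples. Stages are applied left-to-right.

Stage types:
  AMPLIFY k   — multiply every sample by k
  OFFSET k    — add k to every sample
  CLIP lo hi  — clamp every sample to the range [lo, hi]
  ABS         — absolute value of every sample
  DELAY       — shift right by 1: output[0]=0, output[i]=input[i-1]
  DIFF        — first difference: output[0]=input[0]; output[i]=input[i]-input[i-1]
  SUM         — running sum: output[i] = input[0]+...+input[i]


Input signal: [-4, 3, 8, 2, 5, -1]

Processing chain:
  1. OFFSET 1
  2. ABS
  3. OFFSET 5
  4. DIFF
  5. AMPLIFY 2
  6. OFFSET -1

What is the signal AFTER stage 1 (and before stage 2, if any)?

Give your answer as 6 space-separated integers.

Input: [-4, 3, 8, 2, 5, -1]
Stage 1 (OFFSET 1): -4+1=-3, 3+1=4, 8+1=9, 2+1=3, 5+1=6, -1+1=0 -> [-3, 4, 9, 3, 6, 0]

Answer: -3 4 9 3 6 0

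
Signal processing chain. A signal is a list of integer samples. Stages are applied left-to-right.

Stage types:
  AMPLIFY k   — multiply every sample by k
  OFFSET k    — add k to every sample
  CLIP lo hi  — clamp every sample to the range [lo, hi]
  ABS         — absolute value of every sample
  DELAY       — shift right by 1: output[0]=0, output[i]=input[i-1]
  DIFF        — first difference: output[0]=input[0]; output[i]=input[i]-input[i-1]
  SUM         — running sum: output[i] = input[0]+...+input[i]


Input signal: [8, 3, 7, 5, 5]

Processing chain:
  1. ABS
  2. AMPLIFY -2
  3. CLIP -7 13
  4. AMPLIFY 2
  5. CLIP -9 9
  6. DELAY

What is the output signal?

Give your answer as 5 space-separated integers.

Input: [8, 3, 7, 5, 5]
Stage 1 (ABS): |8|=8, |3|=3, |7|=7, |5|=5, |5|=5 -> [8, 3, 7, 5, 5]
Stage 2 (AMPLIFY -2): 8*-2=-16, 3*-2=-6, 7*-2=-14, 5*-2=-10, 5*-2=-10 -> [-16, -6, -14, -10, -10]
Stage 3 (CLIP -7 13): clip(-16,-7,13)=-7, clip(-6,-7,13)=-6, clip(-14,-7,13)=-7, clip(-10,-7,13)=-7, clip(-10,-7,13)=-7 -> [-7, -6, -7, -7, -7]
Stage 4 (AMPLIFY 2): -7*2=-14, -6*2=-12, -7*2=-14, -7*2=-14, -7*2=-14 -> [-14, -12, -14, -14, -14]
Stage 5 (CLIP -9 9): clip(-14,-9,9)=-9, clip(-12,-9,9)=-9, clip(-14,-9,9)=-9, clip(-14,-9,9)=-9, clip(-14,-9,9)=-9 -> [-9, -9, -9, -9, -9]
Stage 6 (DELAY): [0, -9, -9, -9, -9] = [0, -9, -9, -9, -9] -> [0, -9, -9, -9, -9]

Answer: 0 -9 -9 -9 -9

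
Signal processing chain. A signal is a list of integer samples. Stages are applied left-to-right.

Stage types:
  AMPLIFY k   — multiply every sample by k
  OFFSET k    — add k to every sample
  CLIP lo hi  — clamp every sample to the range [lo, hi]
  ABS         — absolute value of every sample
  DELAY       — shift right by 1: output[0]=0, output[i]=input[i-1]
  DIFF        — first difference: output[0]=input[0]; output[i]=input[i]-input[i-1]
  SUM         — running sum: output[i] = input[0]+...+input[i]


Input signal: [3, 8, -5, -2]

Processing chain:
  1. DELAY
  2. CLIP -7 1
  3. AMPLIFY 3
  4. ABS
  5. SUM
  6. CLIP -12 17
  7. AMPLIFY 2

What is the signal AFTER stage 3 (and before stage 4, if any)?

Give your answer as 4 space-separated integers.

Input: [3, 8, -5, -2]
Stage 1 (DELAY): [0, 3, 8, -5] = [0, 3, 8, -5] -> [0, 3, 8, -5]
Stage 2 (CLIP -7 1): clip(0,-7,1)=0, clip(3,-7,1)=1, clip(8,-7,1)=1, clip(-5,-7,1)=-5 -> [0, 1, 1, -5]
Stage 3 (AMPLIFY 3): 0*3=0, 1*3=3, 1*3=3, -5*3=-15 -> [0, 3, 3, -15]

Answer: 0 3 3 -15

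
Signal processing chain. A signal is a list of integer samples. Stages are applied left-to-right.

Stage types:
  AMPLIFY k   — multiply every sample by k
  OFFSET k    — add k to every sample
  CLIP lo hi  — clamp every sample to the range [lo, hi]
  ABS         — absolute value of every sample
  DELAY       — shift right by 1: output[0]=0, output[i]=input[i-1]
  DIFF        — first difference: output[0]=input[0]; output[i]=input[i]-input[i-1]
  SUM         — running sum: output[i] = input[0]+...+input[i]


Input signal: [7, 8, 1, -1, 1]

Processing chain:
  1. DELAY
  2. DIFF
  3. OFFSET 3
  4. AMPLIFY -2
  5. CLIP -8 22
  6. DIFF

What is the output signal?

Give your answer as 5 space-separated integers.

Input: [7, 8, 1, -1, 1]
Stage 1 (DELAY): [0, 7, 8, 1, -1] = [0, 7, 8, 1, -1] -> [0, 7, 8, 1, -1]
Stage 2 (DIFF): s[0]=0, 7-0=7, 8-7=1, 1-8=-7, -1-1=-2 -> [0, 7, 1, -7, -2]
Stage 3 (OFFSET 3): 0+3=3, 7+3=10, 1+3=4, -7+3=-4, -2+3=1 -> [3, 10, 4, -4, 1]
Stage 4 (AMPLIFY -2): 3*-2=-6, 10*-2=-20, 4*-2=-8, -4*-2=8, 1*-2=-2 -> [-6, -20, -8, 8, -2]
Stage 5 (CLIP -8 22): clip(-6,-8,22)=-6, clip(-20,-8,22)=-8, clip(-8,-8,22)=-8, clip(8,-8,22)=8, clip(-2,-8,22)=-2 -> [-6, -8, -8, 8, -2]
Stage 6 (DIFF): s[0]=-6, -8--6=-2, -8--8=0, 8--8=16, -2-8=-10 -> [-6, -2, 0, 16, -10]

Answer: -6 -2 0 16 -10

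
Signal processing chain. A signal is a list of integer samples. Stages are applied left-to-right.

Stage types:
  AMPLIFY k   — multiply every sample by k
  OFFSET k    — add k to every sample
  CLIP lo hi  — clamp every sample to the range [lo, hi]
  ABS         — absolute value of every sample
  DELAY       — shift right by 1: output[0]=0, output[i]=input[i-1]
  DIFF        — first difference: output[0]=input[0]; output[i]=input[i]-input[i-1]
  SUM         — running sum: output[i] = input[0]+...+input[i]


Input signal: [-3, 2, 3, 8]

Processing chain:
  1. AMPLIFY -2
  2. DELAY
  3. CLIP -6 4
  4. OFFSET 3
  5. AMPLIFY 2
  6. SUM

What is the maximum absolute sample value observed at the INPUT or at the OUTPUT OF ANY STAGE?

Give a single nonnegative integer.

Input: [-3, 2, 3, 8] (max |s|=8)
Stage 1 (AMPLIFY -2): -3*-2=6, 2*-2=-4, 3*-2=-6, 8*-2=-16 -> [6, -4, -6, -16] (max |s|=16)
Stage 2 (DELAY): [0, 6, -4, -6] = [0, 6, -4, -6] -> [0, 6, -4, -6] (max |s|=6)
Stage 3 (CLIP -6 4): clip(0,-6,4)=0, clip(6,-6,4)=4, clip(-4,-6,4)=-4, clip(-6,-6,4)=-6 -> [0, 4, -4, -6] (max |s|=6)
Stage 4 (OFFSET 3): 0+3=3, 4+3=7, -4+3=-1, -6+3=-3 -> [3, 7, -1, -3] (max |s|=7)
Stage 5 (AMPLIFY 2): 3*2=6, 7*2=14, -1*2=-2, -3*2=-6 -> [6, 14, -2, -6] (max |s|=14)
Stage 6 (SUM): sum[0..0]=6, sum[0..1]=20, sum[0..2]=18, sum[0..3]=12 -> [6, 20, 18, 12] (max |s|=20)
Overall max amplitude: 20

Answer: 20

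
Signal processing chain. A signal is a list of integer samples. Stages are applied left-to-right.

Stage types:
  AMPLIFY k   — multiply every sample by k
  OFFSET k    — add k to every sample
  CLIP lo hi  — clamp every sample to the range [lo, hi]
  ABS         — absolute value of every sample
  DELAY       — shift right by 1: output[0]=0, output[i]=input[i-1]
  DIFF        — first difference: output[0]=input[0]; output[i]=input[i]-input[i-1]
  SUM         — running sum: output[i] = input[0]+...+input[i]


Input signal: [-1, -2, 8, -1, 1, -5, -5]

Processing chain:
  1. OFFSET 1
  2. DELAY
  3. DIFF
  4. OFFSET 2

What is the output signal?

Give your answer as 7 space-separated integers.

Answer: 2 2 1 12 -7 4 -4

Derivation:
Input: [-1, -2, 8, -1, 1, -5, -5]
Stage 1 (OFFSET 1): -1+1=0, -2+1=-1, 8+1=9, -1+1=0, 1+1=2, -5+1=-4, -5+1=-4 -> [0, -1, 9, 0, 2, -4, -4]
Stage 2 (DELAY): [0, 0, -1, 9, 0, 2, -4] = [0, 0, -1, 9, 0, 2, -4] -> [0, 0, -1, 9, 0, 2, -4]
Stage 3 (DIFF): s[0]=0, 0-0=0, -1-0=-1, 9--1=10, 0-9=-9, 2-0=2, -4-2=-6 -> [0, 0, -1, 10, -9, 2, -6]
Stage 4 (OFFSET 2): 0+2=2, 0+2=2, -1+2=1, 10+2=12, -9+2=-7, 2+2=4, -6+2=-4 -> [2, 2, 1, 12, -7, 4, -4]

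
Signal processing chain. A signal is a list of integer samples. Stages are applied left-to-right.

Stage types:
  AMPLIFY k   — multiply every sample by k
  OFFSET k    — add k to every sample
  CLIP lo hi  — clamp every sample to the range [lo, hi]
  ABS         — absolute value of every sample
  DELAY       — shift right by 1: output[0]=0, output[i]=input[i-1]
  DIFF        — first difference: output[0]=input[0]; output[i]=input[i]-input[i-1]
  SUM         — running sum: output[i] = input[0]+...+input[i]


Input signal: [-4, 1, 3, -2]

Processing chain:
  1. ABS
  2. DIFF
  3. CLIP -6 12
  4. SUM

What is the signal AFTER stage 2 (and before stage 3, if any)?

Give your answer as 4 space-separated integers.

Answer: 4 -3 2 -1

Derivation:
Input: [-4, 1, 3, -2]
Stage 1 (ABS): |-4|=4, |1|=1, |3|=3, |-2|=2 -> [4, 1, 3, 2]
Stage 2 (DIFF): s[0]=4, 1-4=-3, 3-1=2, 2-3=-1 -> [4, -3, 2, -1]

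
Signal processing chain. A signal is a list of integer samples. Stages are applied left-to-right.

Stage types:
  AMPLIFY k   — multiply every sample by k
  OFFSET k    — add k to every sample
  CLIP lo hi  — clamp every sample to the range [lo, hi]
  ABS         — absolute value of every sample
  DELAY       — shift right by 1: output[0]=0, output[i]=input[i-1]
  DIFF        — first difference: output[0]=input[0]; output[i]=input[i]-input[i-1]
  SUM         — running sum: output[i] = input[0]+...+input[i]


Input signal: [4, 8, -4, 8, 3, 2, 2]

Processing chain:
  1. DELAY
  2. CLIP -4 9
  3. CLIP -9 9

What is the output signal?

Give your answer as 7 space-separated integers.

Input: [4, 8, -4, 8, 3, 2, 2]
Stage 1 (DELAY): [0, 4, 8, -4, 8, 3, 2] = [0, 4, 8, -4, 8, 3, 2] -> [0, 4, 8, -4, 8, 3, 2]
Stage 2 (CLIP -4 9): clip(0,-4,9)=0, clip(4,-4,9)=4, clip(8,-4,9)=8, clip(-4,-4,9)=-4, clip(8,-4,9)=8, clip(3,-4,9)=3, clip(2,-4,9)=2 -> [0, 4, 8, -4, 8, 3, 2]
Stage 3 (CLIP -9 9): clip(0,-9,9)=0, clip(4,-9,9)=4, clip(8,-9,9)=8, clip(-4,-9,9)=-4, clip(8,-9,9)=8, clip(3,-9,9)=3, clip(2,-9,9)=2 -> [0, 4, 8, -4, 8, 3, 2]

Answer: 0 4 8 -4 8 3 2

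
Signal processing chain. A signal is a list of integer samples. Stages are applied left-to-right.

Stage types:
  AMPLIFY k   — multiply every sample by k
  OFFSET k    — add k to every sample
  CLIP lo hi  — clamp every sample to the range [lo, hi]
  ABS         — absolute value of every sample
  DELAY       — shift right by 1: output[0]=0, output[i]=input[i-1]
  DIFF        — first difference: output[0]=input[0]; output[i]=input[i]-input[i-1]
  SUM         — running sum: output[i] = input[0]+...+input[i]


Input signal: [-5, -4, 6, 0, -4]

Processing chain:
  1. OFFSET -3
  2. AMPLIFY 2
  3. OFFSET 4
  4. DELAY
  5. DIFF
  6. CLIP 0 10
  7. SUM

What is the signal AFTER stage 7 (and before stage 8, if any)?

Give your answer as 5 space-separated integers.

Answer: 0 0 2 12 12

Derivation:
Input: [-5, -4, 6, 0, -4]
Stage 1 (OFFSET -3): -5+-3=-8, -4+-3=-7, 6+-3=3, 0+-3=-3, -4+-3=-7 -> [-8, -7, 3, -3, -7]
Stage 2 (AMPLIFY 2): -8*2=-16, -7*2=-14, 3*2=6, -3*2=-6, -7*2=-14 -> [-16, -14, 6, -6, -14]
Stage 3 (OFFSET 4): -16+4=-12, -14+4=-10, 6+4=10, -6+4=-2, -14+4=-10 -> [-12, -10, 10, -2, -10]
Stage 4 (DELAY): [0, -12, -10, 10, -2] = [0, -12, -10, 10, -2] -> [0, -12, -10, 10, -2]
Stage 5 (DIFF): s[0]=0, -12-0=-12, -10--12=2, 10--10=20, -2-10=-12 -> [0, -12, 2, 20, -12]
Stage 6 (CLIP 0 10): clip(0,0,10)=0, clip(-12,0,10)=0, clip(2,0,10)=2, clip(20,0,10)=10, clip(-12,0,10)=0 -> [0, 0, 2, 10, 0]
Stage 7 (SUM): sum[0..0]=0, sum[0..1]=0, sum[0..2]=2, sum[0..3]=12, sum[0..4]=12 -> [0, 0, 2, 12, 12]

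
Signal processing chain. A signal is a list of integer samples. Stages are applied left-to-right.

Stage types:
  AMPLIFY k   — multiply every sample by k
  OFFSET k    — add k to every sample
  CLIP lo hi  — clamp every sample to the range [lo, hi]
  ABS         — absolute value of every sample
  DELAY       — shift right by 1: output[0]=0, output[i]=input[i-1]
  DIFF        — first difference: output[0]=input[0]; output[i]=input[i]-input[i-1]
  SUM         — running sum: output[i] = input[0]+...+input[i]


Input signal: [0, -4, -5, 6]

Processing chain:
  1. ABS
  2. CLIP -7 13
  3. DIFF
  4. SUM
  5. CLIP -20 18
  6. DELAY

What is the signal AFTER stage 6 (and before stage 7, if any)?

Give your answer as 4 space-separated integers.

Answer: 0 0 4 5

Derivation:
Input: [0, -4, -5, 6]
Stage 1 (ABS): |0|=0, |-4|=4, |-5|=5, |6|=6 -> [0, 4, 5, 6]
Stage 2 (CLIP -7 13): clip(0,-7,13)=0, clip(4,-7,13)=4, clip(5,-7,13)=5, clip(6,-7,13)=6 -> [0, 4, 5, 6]
Stage 3 (DIFF): s[0]=0, 4-0=4, 5-4=1, 6-5=1 -> [0, 4, 1, 1]
Stage 4 (SUM): sum[0..0]=0, sum[0..1]=4, sum[0..2]=5, sum[0..3]=6 -> [0, 4, 5, 6]
Stage 5 (CLIP -20 18): clip(0,-20,18)=0, clip(4,-20,18)=4, clip(5,-20,18)=5, clip(6,-20,18)=6 -> [0, 4, 5, 6]
Stage 6 (DELAY): [0, 0, 4, 5] = [0, 0, 4, 5] -> [0, 0, 4, 5]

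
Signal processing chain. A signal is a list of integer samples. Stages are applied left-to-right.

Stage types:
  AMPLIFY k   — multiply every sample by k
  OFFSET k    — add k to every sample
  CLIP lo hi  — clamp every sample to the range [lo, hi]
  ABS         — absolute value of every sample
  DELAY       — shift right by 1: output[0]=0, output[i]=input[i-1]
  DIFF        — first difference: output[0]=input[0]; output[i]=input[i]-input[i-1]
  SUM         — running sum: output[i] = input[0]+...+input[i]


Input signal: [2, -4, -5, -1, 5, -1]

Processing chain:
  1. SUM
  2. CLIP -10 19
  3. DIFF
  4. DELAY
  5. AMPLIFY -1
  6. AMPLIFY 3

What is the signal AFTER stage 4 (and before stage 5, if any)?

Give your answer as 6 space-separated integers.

Input: [2, -4, -5, -1, 5, -1]
Stage 1 (SUM): sum[0..0]=2, sum[0..1]=-2, sum[0..2]=-7, sum[0..3]=-8, sum[0..4]=-3, sum[0..5]=-4 -> [2, -2, -7, -8, -3, -4]
Stage 2 (CLIP -10 19): clip(2,-10,19)=2, clip(-2,-10,19)=-2, clip(-7,-10,19)=-7, clip(-8,-10,19)=-8, clip(-3,-10,19)=-3, clip(-4,-10,19)=-4 -> [2, -2, -7, -8, -3, -4]
Stage 3 (DIFF): s[0]=2, -2-2=-4, -7--2=-5, -8--7=-1, -3--8=5, -4--3=-1 -> [2, -4, -5, -1, 5, -1]
Stage 4 (DELAY): [0, 2, -4, -5, -1, 5] = [0, 2, -4, -5, -1, 5] -> [0, 2, -4, -5, -1, 5]

Answer: 0 2 -4 -5 -1 5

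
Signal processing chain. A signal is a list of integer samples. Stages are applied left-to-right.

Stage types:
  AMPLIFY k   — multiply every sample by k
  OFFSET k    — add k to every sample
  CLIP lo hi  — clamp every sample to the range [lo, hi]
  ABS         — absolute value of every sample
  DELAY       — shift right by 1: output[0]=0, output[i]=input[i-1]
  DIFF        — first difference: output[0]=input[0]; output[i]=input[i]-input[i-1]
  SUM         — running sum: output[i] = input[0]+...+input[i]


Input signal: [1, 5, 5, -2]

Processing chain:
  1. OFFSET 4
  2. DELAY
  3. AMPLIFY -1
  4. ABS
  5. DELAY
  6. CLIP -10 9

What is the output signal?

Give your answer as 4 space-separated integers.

Input: [1, 5, 5, -2]
Stage 1 (OFFSET 4): 1+4=5, 5+4=9, 5+4=9, -2+4=2 -> [5, 9, 9, 2]
Stage 2 (DELAY): [0, 5, 9, 9] = [0, 5, 9, 9] -> [0, 5, 9, 9]
Stage 3 (AMPLIFY -1): 0*-1=0, 5*-1=-5, 9*-1=-9, 9*-1=-9 -> [0, -5, -9, -9]
Stage 4 (ABS): |0|=0, |-5|=5, |-9|=9, |-9|=9 -> [0, 5, 9, 9]
Stage 5 (DELAY): [0, 0, 5, 9] = [0, 0, 5, 9] -> [0, 0, 5, 9]
Stage 6 (CLIP -10 9): clip(0,-10,9)=0, clip(0,-10,9)=0, clip(5,-10,9)=5, clip(9,-10,9)=9 -> [0, 0, 5, 9]

Answer: 0 0 5 9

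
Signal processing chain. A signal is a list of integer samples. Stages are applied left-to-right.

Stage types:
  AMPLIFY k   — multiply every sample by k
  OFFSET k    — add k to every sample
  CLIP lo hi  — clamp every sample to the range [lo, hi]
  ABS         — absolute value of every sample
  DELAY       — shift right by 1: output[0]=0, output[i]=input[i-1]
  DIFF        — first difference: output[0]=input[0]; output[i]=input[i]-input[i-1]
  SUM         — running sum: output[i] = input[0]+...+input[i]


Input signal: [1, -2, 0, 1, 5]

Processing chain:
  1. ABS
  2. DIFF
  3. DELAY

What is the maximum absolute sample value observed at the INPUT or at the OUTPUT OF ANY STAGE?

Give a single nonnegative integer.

Input: [1, -2, 0, 1, 5] (max |s|=5)
Stage 1 (ABS): |1|=1, |-2|=2, |0|=0, |1|=1, |5|=5 -> [1, 2, 0, 1, 5] (max |s|=5)
Stage 2 (DIFF): s[0]=1, 2-1=1, 0-2=-2, 1-0=1, 5-1=4 -> [1, 1, -2, 1, 4] (max |s|=4)
Stage 3 (DELAY): [0, 1, 1, -2, 1] = [0, 1, 1, -2, 1] -> [0, 1, 1, -2, 1] (max |s|=2)
Overall max amplitude: 5

Answer: 5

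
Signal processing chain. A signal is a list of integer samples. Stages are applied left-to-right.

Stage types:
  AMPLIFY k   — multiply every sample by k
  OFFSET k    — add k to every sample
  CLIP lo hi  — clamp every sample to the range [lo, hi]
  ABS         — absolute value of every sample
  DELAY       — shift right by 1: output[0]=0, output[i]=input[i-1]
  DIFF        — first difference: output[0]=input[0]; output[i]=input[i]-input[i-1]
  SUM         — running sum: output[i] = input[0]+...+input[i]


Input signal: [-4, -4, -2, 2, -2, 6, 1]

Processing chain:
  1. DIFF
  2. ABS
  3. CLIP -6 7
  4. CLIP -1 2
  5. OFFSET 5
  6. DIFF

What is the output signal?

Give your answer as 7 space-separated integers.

Answer: 7 -2 2 0 0 0 0

Derivation:
Input: [-4, -4, -2, 2, -2, 6, 1]
Stage 1 (DIFF): s[0]=-4, -4--4=0, -2--4=2, 2--2=4, -2-2=-4, 6--2=8, 1-6=-5 -> [-4, 0, 2, 4, -4, 8, -5]
Stage 2 (ABS): |-4|=4, |0|=0, |2|=2, |4|=4, |-4|=4, |8|=8, |-5|=5 -> [4, 0, 2, 4, 4, 8, 5]
Stage 3 (CLIP -6 7): clip(4,-6,7)=4, clip(0,-6,7)=0, clip(2,-6,7)=2, clip(4,-6,7)=4, clip(4,-6,7)=4, clip(8,-6,7)=7, clip(5,-6,7)=5 -> [4, 0, 2, 4, 4, 7, 5]
Stage 4 (CLIP -1 2): clip(4,-1,2)=2, clip(0,-1,2)=0, clip(2,-1,2)=2, clip(4,-1,2)=2, clip(4,-1,2)=2, clip(7,-1,2)=2, clip(5,-1,2)=2 -> [2, 0, 2, 2, 2, 2, 2]
Stage 5 (OFFSET 5): 2+5=7, 0+5=5, 2+5=7, 2+5=7, 2+5=7, 2+5=7, 2+5=7 -> [7, 5, 7, 7, 7, 7, 7]
Stage 6 (DIFF): s[0]=7, 5-7=-2, 7-5=2, 7-7=0, 7-7=0, 7-7=0, 7-7=0 -> [7, -2, 2, 0, 0, 0, 0]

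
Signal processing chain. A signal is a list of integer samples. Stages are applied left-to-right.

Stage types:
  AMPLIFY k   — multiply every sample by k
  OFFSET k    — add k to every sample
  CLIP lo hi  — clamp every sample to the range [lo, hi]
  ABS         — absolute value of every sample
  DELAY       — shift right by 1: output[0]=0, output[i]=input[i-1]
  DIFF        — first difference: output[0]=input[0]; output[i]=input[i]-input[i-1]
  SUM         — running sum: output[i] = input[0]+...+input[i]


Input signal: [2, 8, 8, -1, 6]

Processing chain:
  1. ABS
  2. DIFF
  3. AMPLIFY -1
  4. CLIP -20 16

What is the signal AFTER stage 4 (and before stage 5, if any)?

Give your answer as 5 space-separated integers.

Answer: -2 -6 0 7 -5

Derivation:
Input: [2, 8, 8, -1, 6]
Stage 1 (ABS): |2|=2, |8|=8, |8|=8, |-1|=1, |6|=6 -> [2, 8, 8, 1, 6]
Stage 2 (DIFF): s[0]=2, 8-2=6, 8-8=0, 1-8=-7, 6-1=5 -> [2, 6, 0, -7, 5]
Stage 3 (AMPLIFY -1): 2*-1=-2, 6*-1=-6, 0*-1=0, -7*-1=7, 5*-1=-5 -> [-2, -6, 0, 7, -5]
Stage 4 (CLIP -20 16): clip(-2,-20,16)=-2, clip(-6,-20,16)=-6, clip(0,-20,16)=0, clip(7,-20,16)=7, clip(-5,-20,16)=-5 -> [-2, -6, 0, 7, -5]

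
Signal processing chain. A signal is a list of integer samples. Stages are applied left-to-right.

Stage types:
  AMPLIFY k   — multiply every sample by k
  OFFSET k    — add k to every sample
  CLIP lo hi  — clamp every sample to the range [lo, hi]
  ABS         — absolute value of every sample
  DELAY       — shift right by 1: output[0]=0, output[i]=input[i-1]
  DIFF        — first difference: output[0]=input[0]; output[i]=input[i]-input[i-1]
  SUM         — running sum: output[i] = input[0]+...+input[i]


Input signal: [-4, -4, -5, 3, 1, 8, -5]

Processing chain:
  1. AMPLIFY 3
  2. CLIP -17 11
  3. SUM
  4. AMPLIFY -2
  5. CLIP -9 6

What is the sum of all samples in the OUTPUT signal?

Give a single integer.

Answer: 42

Derivation:
Input: [-4, -4, -5, 3, 1, 8, -5]
Stage 1 (AMPLIFY 3): -4*3=-12, -4*3=-12, -5*3=-15, 3*3=9, 1*3=3, 8*3=24, -5*3=-15 -> [-12, -12, -15, 9, 3, 24, -15]
Stage 2 (CLIP -17 11): clip(-12,-17,11)=-12, clip(-12,-17,11)=-12, clip(-15,-17,11)=-15, clip(9,-17,11)=9, clip(3,-17,11)=3, clip(24,-17,11)=11, clip(-15,-17,11)=-15 -> [-12, -12, -15, 9, 3, 11, -15]
Stage 3 (SUM): sum[0..0]=-12, sum[0..1]=-24, sum[0..2]=-39, sum[0..3]=-30, sum[0..4]=-27, sum[0..5]=-16, sum[0..6]=-31 -> [-12, -24, -39, -30, -27, -16, -31]
Stage 4 (AMPLIFY -2): -12*-2=24, -24*-2=48, -39*-2=78, -30*-2=60, -27*-2=54, -16*-2=32, -31*-2=62 -> [24, 48, 78, 60, 54, 32, 62]
Stage 5 (CLIP -9 6): clip(24,-9,6)=6, clip(48,-9,6)=6, clip(78,-9,6)=6, clip(60,-9,6)=6, clip(54,-9,6)=6, clip(32,-9,6)=6, clip(62,-9,6)=6 -> [6, 6, 6, 6, 6, 6, 6]
Output sum: 42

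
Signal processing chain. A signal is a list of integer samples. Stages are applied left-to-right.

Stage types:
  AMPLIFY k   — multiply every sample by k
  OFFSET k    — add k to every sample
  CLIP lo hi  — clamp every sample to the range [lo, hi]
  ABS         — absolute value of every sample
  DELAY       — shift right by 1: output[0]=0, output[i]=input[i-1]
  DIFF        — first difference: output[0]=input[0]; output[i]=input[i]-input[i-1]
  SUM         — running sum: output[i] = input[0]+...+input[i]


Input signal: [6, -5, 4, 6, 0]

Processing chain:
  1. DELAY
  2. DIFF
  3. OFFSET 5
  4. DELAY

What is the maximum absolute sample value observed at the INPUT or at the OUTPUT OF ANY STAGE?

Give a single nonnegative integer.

Input: [6, -5, 4, 6, 0] (max |s|=6)
Stage 1 (DELAY): [0, 6, -5, 4, 6] = [0, 6, -5, 4, 6] -> [0, 6, -5, 4, 6] (max |s|=6)
Stage 2 (DIFF): s[0]=0, 6-0=6, -5-6=-11, 4--5=9, 6-4=2 -> [0, 6, -11, 9, 2] (max |s|=11)
Stage 3 (OFFSET 5): 0+5=5, 6+5=11, -11+5=-6, 9+5=14, 2+5=7 -> [5, 11, -6, 14, 7] (max |s|=14)
Stage 4 (DELAY): [0, 5, 11, -6, 14] = [0, 5, 11, -6, 14] -> [0, 5, 11, -6, 14] (max |s|=14)
Overall max amplitude: 14

Answer: 14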